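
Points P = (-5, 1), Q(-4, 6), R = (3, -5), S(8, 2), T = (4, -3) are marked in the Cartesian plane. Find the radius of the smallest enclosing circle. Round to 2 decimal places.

6.82

The minimum enclosing circle of a finite set is fixed by two of the points (as a diameter) or three (as a circumcircle).
The minimum enclosing circle is determined by three boundary points: Q, R, S.
Their circumcentre is (31/26, 41/26) with r² = 15725/338.
The farthest remaining point P is at distance² 13073/338 ≤ 15725/338.
r = √(15725/338) ≈ 6.82.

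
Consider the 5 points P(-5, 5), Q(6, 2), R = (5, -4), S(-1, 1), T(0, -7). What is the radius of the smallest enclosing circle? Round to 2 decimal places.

6.85

By Welzl's lemma the MEC is supported by two points (diametrically opposite) or three points (on a circumcircle).
The minimum enclosing circle is determined by three boundary points: P, Q, T.
Their circumcentre is (-0.5, -1/6) with r² = 845/18.
The farthest remaining point R is at distance² 809/18 ≤ 845/18.
r = √(845/18) ≈ 6.85.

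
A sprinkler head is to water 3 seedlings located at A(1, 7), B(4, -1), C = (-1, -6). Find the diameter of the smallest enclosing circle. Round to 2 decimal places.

Side lengths²: AB² = 73, AC² = 173, BC² = 50.
Since AC² = 173 ≥ 73 + 50 = 123, the angle opposite AC is not acute, so the smallest enclosing circle has AC as diameter.
Centre = midpoint of AC = (0, 0.5), r² = 173/4 = 43.25.
Diameter = 2r = 2√(43.25) ≈ 13.15.

13.15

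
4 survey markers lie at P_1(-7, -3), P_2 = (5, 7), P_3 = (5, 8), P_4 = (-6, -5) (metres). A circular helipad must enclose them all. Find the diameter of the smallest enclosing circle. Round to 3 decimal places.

A smallest enclosing disk is always determined by at most three of the input points on its boundary.
The farthest pair is P_3–P_4 with squared distance 290. The circle on this segment as diameter has centre (-0.5, 1.5) and r² = 290/4 = 72.5.
Check P_1: distance² to centre = 62.5 ≤ 72.5, so it lies inside.
All remaining points lie in this disk, and no smaller disk contains both endpoints, so this is the minimum enclosing circle.
Diameter = 2r = 2√(72.5) ≈ 17.029.

17.029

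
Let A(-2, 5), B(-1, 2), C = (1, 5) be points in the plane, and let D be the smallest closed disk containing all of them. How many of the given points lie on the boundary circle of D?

Side lengths²: AB² = 10, AC² = 9, BC² = 13.
Since BC² = 13 < 10 + 9 = 19, the triangle is acute, so the smallest enclosing circle is the circumcircle.
Circumcentre = (-0.5, 23/6), r² = 65/18.
The points at distance exactly r from the centre are A, B, C — 3 points.

3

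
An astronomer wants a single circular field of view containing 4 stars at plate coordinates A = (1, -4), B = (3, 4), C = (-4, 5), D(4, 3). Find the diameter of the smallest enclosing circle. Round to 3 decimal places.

10.429

The minimum enclosing circle of a finite set is fixed by two of the points (as a diameter) or three (as a circumcircle).
The minimum enclosing circle is determined by three boundary points: A, C, D.
Their circumcentre is (-24/31, 28/31) with r² = 26129/961.
The farthest remaining point B is at distance² 22905/961 ≤ 26129/961.
Diameter = 2r = 2√(26129/961) ≈ 10.429.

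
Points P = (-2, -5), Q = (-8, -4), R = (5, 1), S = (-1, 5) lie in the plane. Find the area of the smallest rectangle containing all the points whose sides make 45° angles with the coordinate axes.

90

In coordinates u = x + y, v = x − y the rectangle is axis-aligned; the map (x,y)→(u,v) scales areas by 2.
u-values: -7, -12, 6, 4; range = 6 − (-12) = 18.
v-values: 3, -4, 4, -6; range = 4 − (-6) = 10.
Area = (18 × 10) / 2 = 90.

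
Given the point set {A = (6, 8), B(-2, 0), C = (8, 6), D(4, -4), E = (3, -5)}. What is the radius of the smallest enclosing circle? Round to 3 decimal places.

By Welzl's lemma the MEC is supported by two points (diametrically opposite) or three points (on a circumcircle).
The farthest pair is A–E with squared distance 178. The circle on this segment as diameter has centre (4.5, 1.5) and r² = 178/4 = 44.5.
Check B: distance² to centre = 44.5 ≤ 44.5, so it lies inside.
All remaining points lie in this disk, and no smaller disk contains both endpoints, so this is the minimum enclosing circle.
r = √(44.5) ≈ 6.671.

6.671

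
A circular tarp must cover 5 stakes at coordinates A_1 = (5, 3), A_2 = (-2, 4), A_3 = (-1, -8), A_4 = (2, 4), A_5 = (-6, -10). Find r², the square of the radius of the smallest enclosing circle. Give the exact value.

The farthest pair is A_1–A_5 with squared distance 290. The circle on this segment as diameter has centre (-0.5, -3.5) and r² = 290/4 = 72.5.
Check A_2: distance² to centre = 58.5 ≤ 72.5, so it lies inside.
All remaining points lie in this disk, and no smaller disk contains both endpoints, so this is the minimum enclosing circle.

72.5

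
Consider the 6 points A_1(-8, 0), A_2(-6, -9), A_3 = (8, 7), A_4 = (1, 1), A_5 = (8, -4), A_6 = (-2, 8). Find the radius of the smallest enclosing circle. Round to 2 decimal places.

10.63

A smallest enclosing disk is always determined by at most three of the input points on its boundary.
The farthest pair is A_2–A_3 with squared distance 452. The circle on this segment as diameter has centre (1, -1) and r² = 452/4 = 113.
Check A_1: distance² to centre = 82 ≤ 113, so it lies inside.
All remaining points lie in this disk, and no smaller disk contains both endpoints, so this is the minimum enclosing circle.
r = √113 ≈ 10.63.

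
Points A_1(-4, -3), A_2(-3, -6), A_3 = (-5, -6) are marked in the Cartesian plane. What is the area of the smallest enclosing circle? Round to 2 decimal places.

8.73

Side lengths²: A_1A_2² = 10, A_1A_3² = 10, A_2A_3² = 4.
Since A_1A_3² = 10 < 10 + 4 = 14, the triangle is acute, so the smallest enclosing circle is the circumcircle.
Circumcentre = (-4, -14/3), r² = 25/9.
Area = π·r² = π·25/9 ≈ 8.73.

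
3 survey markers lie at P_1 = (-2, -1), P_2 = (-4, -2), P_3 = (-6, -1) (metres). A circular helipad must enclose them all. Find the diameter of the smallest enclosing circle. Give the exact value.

4

Side lengths²: P_1P_2² = 5, P_1P_3² = 16, P_2P_3² = 5.
Since P_1P_3² = 16 ≥ 5 + 5 = 10, the angle opposite P_1P_3 is not acute, so the smallest enclosing circle has P_1P_3 as diameter.
Centre = midpoint of P_1P_3 = (-4, -1), r² = 16/4 = 4.
Diameter = 2r = 2√4 = 4.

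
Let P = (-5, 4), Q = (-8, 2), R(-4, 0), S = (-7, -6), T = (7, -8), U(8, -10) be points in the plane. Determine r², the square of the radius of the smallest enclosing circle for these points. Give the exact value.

100

By Welzl's lemma the MEC is supported by two points (diametrically opposite) or three points (on a circumcircle).
The farthest pair is Q–U with squared distance 400. The circle on this segment as diameter has centre (0, -4) and r² = 400/4 = 100.
Check P: distance² to centre = 89 ≤ 100, so it lies inside.
All remaining points lie in this disk, and no smaller disk contains both endpoints, so this is the minimum enclosing circle.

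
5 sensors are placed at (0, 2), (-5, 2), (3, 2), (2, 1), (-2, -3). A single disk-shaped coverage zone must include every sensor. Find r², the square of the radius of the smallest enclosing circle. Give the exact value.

17

By Welzl's lemma the MEC is supported by two points (diametrically opposite) or three points (on a circumcircle).
The minimum enclosing circle is determined by three boundary points: (-5, 2), (3, 2), (-2, -3).
Their circumcentre is (-1, 1) with r² = 17.
The farthest remaining point (2, 1) is at distance² 9 ≤ 17.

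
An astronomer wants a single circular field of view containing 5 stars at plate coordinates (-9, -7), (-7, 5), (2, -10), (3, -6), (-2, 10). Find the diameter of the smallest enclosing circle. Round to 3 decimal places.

The minimum enclosing circle is determined by three boundary points: (-9, -7), (2, -10), (-2, 10).
Their circumcentre is (-1.25, -0.25) with r² = 105.625.
The farthest remaining point (-7, 5) is at distance² 60.625 ≤ 105.625.
Diameter = 2r = 2√(105.625) ≈ 20.555.

20.555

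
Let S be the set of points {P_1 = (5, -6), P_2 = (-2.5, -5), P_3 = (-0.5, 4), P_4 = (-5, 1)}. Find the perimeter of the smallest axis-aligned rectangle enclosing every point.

Width = max x − min x = 5 − (-5) = 10.
Height = max y − min y = 4 − (-6) = 10.
Perimeter = 2(10 + 10) = 40.

40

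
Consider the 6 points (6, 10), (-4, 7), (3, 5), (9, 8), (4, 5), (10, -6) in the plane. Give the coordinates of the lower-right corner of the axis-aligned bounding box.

x-range [-4, 10], y-range [-6, 10].
The lower-right corner is (10, -6).

(10, -6)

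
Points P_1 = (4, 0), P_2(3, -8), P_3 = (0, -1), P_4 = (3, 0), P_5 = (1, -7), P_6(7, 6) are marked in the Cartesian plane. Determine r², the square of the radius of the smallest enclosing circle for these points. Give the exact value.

A smallest enclosing disk is always determined by at most three of the input points on its boundary.
The farthest pair is P_2–P_6 with squared distance 212. The circle on this segment as diameter has centre (5, -1) and r² = 212/4 = 53.
Check P_1: distance² to centre = 2 ≤ 53, so it lies inside.
All remaining points lie in this disk, and no smaller disk contains both endpoints, so this is the minimum enclosing circle.

53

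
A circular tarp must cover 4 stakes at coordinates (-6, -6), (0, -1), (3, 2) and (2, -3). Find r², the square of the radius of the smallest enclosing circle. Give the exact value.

36.25

By Welzl's lemma the MEC is supported by two points (diametrically opposite) or three points (on a circumcircle).
The farthest pair is (-6, -6)–(3, 2) with squared distance 145. The circle on this segment as diameter has centre (-1.5, -2) and r² = 145/4 = 36.25.
Check (0, -1): distance² to centre = 3.25 ≤ 36.25, so it lies inside.
All remaining points lie in this disk, and no smaller disk contains both endpoints, so this is the minimum enclosing circle.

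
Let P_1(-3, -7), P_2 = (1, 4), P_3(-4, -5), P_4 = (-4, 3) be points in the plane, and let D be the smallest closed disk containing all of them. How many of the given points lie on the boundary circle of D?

2

The minimum enclosing circle of a finite set is fixed by two of the points (as a diameter) or three (as a circumcircle).
The farthest pair is P_1–P_2 with squared distance 137. The circle on this segment as diameter has centre (-1, -1.5) and r² = 137/4 = 34.25.
Check P_3: distance² to centre = 21.25 ≤ 34.25, so it lies inside.
All remaining points lie in this disk, and no smaller disk contains both endpoints, so this is the minimum enclosing circle.
The points at distance exactly r from the centre are P_1, P_2 — 2 points.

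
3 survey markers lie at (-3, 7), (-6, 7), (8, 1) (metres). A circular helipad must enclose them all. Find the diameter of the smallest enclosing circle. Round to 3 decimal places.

Call the three points A, B, C in the order given.
Side lengths²: AB² = 9, AC² = 157, BC² = 232.
Since BC² = 232 ≥ 157 + 9 = 166, the angle opposite BC is not acute, so the smallest enclosing circle has BC as diameter.
Centre = midpoint of BC = (1, 4), r² = 232/4 = 58.
Diameter = 2r = 2√58 ≈ 15.232.

15.232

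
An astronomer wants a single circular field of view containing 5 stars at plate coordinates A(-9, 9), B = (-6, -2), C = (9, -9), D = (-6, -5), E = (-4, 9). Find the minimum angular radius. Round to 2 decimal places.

A smallest enclosing disk is always determined by at most three of the input points on its boundary.
The farthest pair is A–C with squared distance 648. The circle on this segment as diameter has centre (0, 0) and r² = 648/4 = 162.
Check B: distance² to centre = 40 ≤ 162, so it lies inside.
All remaining points lie in this disk, and no smaller disk contains both endpoints, so this is the minimum enclosing circle.
r = √162 ≈ 12.73.

12.73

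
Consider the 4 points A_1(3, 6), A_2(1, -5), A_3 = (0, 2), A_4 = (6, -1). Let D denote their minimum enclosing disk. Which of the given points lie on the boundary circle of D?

A_1, A_2

A smallest enclosing disk is always determined by at most three of the input points on its boundary.
The farthest pair is A_1–A_2 with squared distance 125. The circle on this segment as diameter has centre (2, 0.5) and r² = 125/4 = 31.25.
Check A_3: distance² to centre = 6.25 ≤ 31.25, so it lies inside.
All remaining points lie in this disk, and no smaller disk contains both endpoints, so this is the minimum enclosing circle.
The points at distance exactly r from the centre are A_1, A_2 — 2 points.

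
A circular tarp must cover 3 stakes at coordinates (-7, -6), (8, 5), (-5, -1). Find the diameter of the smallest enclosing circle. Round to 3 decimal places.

18.601

Call the three points A, B, C in the order given.
Side lengths²: AB² = 346, AC² = 29, BC² = 205.
Since AB² = 346 ≥ 205 + 29 = 234, the angle opposite AB is not acute, so the smallest enclosing circle has AB as diameter.
Centre = midpoint of AB = (0.5, -0.5), r² = 346/4 = 86.5.
Diameter = 2r = 2√(86.5) ≈ 18.601.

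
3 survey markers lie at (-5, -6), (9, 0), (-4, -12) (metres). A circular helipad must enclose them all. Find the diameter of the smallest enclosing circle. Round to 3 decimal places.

Call the three points A, B, C in the order given.
Side lengths²: AB² = 232, AC² = 37, BC² = 313.
Since BC² = 313 ≥ 232 + 37 = 269, the angle opposite BC is not acute, so the smallest enclosing circle has BC as diameter.
Centre = midpoint of BC = (2.5, -6), r² = 313/4 = 78.25.
Diameter = 2r = 2√(78.25) ≈ 17.692.

17.692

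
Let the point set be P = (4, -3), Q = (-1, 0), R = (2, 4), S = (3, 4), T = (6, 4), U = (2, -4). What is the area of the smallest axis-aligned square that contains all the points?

64

The bounding box has width 7 and height 8.
An axis-aligned square enclosing the set must have side ≥ max(width, height).
So the minimum side is max(7, 8) = 8.
Area = 8² = 64.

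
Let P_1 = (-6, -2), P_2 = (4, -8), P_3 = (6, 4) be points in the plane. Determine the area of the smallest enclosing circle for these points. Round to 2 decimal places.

163.31

Side lengths²: P_1P_2² = 136, P_1P_3² = 180, P_2P_3² = 148.
Since P_1P_3² = 180 < 148 + 136 = 284, the triangle is acute, so the smallest enclosing circle is the circumcircle.
Circumcentre = (13/11, -15/11), r² = 6290/121.
Area = π·r² = π·6290/121 ≈ 163.31.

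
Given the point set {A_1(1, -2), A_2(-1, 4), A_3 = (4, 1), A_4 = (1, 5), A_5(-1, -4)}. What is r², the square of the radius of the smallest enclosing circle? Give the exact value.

The farthest pair is A_4–A_5 with squared distance 85. The circle on this segment as diameter has centre (0, 0.5) and r² = 85/4 = 21.25.
Check A_1: distance² to centre = 7.25 ≤ 21.25, so it lies inside.
All remaining points lie in this disk, and no smaller disk contains both endpoints, so this is the minimum enclosing circle.

21.25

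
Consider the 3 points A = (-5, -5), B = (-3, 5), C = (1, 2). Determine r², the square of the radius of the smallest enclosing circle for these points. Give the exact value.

27625/1058

Side lengths²: AB² = 104, AC² = 85, BC² = 25.
Since AB² = 104 < 85 + 25 = 110, the triangle is acute, so the smallest enclosing circle is the circumcircle.
Circumcentre = (-169/46, -3/46), r² = 27625/1058.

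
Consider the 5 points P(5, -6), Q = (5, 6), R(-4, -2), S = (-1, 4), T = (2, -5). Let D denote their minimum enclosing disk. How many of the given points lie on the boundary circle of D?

A smallest enclosing disk is always determined by at most three of the input points on its boundary.
The minimum enclosing circle is determined by three boundary points: P, Q, R.
Their circumcentre is (41/18, 0) with r² = 14065/324.
The farthest remaining point S is at distance² 8665/324 ≤ 14065/324.
The points at distance exactly r from the centre are P, Q, R — 3 points.

3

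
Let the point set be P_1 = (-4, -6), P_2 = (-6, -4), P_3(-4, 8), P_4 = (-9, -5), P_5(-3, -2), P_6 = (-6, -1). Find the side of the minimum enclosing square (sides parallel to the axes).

14

The bounding box has width 6 and height 14.
An axis-aligned square enclosing the set must have side ≥ max(width, height).
So the minimum side is max(6, 14) = 14.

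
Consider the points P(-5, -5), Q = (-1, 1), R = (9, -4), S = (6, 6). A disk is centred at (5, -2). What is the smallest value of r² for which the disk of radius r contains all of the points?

109

The required radius is the distance from (5, -2) to the farthest point.
Squared distances: 109, 45, 20, 65.
Maximum is 109, attained at P.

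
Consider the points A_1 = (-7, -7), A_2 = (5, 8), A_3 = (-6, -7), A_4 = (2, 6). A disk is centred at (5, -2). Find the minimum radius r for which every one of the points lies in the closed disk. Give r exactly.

The required radius is the distance from (5, -2) to the farthest point.
Squared distances: 169, 100, 146, 73.
Maximum is 169, attained at A_1.
r = √169 = 13.

13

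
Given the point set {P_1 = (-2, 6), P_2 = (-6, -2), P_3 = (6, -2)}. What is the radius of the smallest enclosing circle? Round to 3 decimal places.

Side lengths²: P_1P_2² = 80, P_1P_3² = 128, P_2P_3² = 144.
Since P_2P_3² = 144 < 128 + 80 = 208, the triangle is acute, so the smallest enclosing circle is the circumcircle.
Circumcentre = (0, 0), r² = 40.
r = √40 ≈ 6.325.

6.325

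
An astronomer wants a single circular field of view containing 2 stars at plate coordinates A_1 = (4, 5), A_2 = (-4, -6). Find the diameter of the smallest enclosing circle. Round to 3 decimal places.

The smallest circle enclosing two points has them as diameter endpoints.
Centre = midpoint = (0, -0.5); r² = |A_1A_2|²/4 = 185/4 = 46.25.
Diameter = 2r = 2√(46.25) ≈ 13.601.

13.601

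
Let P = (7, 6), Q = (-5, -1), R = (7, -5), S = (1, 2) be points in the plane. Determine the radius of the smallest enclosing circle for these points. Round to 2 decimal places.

7.32

A smallest enclosing disk is always determined by at most three of the input points on its boundary.
The minimum enclosing circle is determined by three boundary points: P, Q, R.
Their circumcentre is (13/6, 0.5) with r² = 965/18.
The farthest remaining point S is at distance² 65/18 ≤ 965/18.
r = √(965/18) ≈ 7.32.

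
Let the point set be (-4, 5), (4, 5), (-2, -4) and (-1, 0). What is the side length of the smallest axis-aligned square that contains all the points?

The bounding box has width 8 and height 9.
An axis-aligned square enclosing the set must have side ≥ max(width, height).
So the minimum side is max(8, 9) = 9.

9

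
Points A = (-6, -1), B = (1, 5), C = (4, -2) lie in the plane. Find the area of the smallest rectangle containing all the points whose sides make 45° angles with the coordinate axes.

In coordinates u = x + y, v = x − y the rectangle is axis-aligned; the map (x,y)→(u,v) scales areas by 2.
u-values: -7, 6, 2; range = 6 − (-7) = 13.
v-values: -5, -4, 6; range = 6 − (-5) = 11.
Area = (13 × 11) / 2 = 71.5.

71.5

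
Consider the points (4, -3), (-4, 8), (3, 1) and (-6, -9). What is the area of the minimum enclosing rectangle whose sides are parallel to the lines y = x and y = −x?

In coordinates u = x + y, v = x − y the rectangle is axis-aligned; the map (x,y)→(u,v) scales areas by 2.
u-values: 1, 4, 4, -15; range = 4 − (-15) = 19.
v-values: 7, -12, 2, 3; range = 7 − (-12) = 19.
Area = (19 × 19) / 2 = 180.5.

180.5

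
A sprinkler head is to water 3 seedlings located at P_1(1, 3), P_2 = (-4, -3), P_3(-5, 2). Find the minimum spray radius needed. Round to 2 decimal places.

3.91

Side lengths²: P_1P_2² = 61, P_1P_3² = 37, P_2P_3² = 26.
Since P_1P_2² = 61 < 37 + 26 = 63, the triangle is acute, so the smallest enclosing circle is the circumcircle.
Circumcentre = (-99/62, 5/62), r² = 29341/1922.
r = √(29341/1922) ≈ 3.91.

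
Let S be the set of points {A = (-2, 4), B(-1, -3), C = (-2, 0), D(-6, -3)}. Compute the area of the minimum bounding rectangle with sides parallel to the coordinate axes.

35

x ranges over [-6, -1], width 5.
y ranges over [-3, 4], height 7.
Area = 5 × 7 = 35.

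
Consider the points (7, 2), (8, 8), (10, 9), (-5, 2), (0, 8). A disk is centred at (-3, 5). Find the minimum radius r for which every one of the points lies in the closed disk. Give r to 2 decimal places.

13.60

The required radius is the distance from (-3, 5) to the farthest point.
Squared distances: 109, 130, 185, 13, 18.
Maximum is 185, attained at (10, 9).
r = √185 ≈ 13.60.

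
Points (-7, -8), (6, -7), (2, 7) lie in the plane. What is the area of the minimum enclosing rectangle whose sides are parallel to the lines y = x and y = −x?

216

In coordinates u = x + y, v = x − y the rectangle is axis-aligned; the map (x,y)→(u,v) scales areas by 2.
u-values: -15, -1, 9; range = 9 − (-15) = 24.
v-values: 1, 13, -5; range = 13 − (-5) = 18.
Area = (24 × 18) / 2 = 216.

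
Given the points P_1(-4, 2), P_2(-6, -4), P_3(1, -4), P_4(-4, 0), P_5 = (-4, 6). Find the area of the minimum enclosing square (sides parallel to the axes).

100

The bounding box has width 7 and height 10.
An axis-aligned square enclosing the set must have side ≥ max(width, height).
So the minimum side is max(7, 10) = 10.
Area = 10² = 100.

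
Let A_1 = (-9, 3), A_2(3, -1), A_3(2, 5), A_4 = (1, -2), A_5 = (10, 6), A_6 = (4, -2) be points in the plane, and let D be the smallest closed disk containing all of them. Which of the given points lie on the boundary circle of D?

A_1, A_5

A smallest enclosing disk is always determined by at most three of the input points on its boundary.
The farthest pair is A_1–A_5 with squared distance 370. The circle on this segment as diameter has centre (0.5, 4.5) and r² = 370/4 = 92.5.
Check A_2: distance² to centre = 36.5 ≤ 92.5, so it lies inside.
All remaining points lie in this disk, and no smaller disk contains both endpoints, so this is the minimum enclosing circle.
The points at distance exactly r from the centre are A_1, A_5 — 2 points.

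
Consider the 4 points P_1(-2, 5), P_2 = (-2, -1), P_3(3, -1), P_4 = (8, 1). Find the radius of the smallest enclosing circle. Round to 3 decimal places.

5.492

By Welzl's lemma the MEC is supported by two points (diametrically opposite) or three points (on a circumcircle).
The minimum enclosing circle is determined by three boundary points: P_1, P_2, P_4.
Their circumcentre is (2.6, 2) with r² = 30.16.
The farthest remaining point P_3 is at distance² 9.16 ≤ 30.16.
r = √(30.16) ≈ 5.492.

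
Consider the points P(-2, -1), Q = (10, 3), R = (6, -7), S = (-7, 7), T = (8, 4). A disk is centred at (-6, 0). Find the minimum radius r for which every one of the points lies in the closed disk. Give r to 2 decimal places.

The required radius is the distance from (-6, 0) to the farthest point.
Squared distances: 17, 265, 193, 50, 212.
Maximum is 265, attained at Q.
r = √265 ≈ 16.28.

16.28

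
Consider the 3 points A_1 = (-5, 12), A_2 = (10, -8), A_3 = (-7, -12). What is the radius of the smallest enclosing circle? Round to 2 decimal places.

Side lengths²: A_1A_2² = 625, A_1A_3² = 580, A_2A_3² = 305.
Since A_1A_2² = 625 < 580 + 305 = 885, the triangle is acute, so the smallest enclosing circle is the circumcircle.
Circumcentre = (-0.75, -0.4375), r² = 172.75390625.
r = √(172.75390625) ≈ 13.14.

13.14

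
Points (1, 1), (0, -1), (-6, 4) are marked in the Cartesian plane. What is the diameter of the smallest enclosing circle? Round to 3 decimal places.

7.824

Call the three points A, B, C in the order given.
Side lengths²: AB² = 5, AC² = 58, BC² = 61.
Since BC² = 61 < 58 + 5 = 63, the triangle is acute, so the smallest enclosing circle is the circumcircle.
Circumcentre = (-97/34, 57/34), r² = 8845/578.
Diameter = 2r = 2√(8845/578) ≈ 7.824.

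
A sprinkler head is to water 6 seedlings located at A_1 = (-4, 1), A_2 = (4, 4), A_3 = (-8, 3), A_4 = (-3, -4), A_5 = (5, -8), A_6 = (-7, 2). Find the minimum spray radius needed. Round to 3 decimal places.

8.515

By Welzl's lemma the MEC is supported by two points (diametrically opposite) or three points (on a circumcircle).
The farthest pair is A_3–A_5 with squared distance 290. The circle on this segment as diameter has centre (-1.5, -2.5) and r² = 290/4 = 72.5.
Check A_1: distance² to centre = 18.5 ≤ 72.5, so it lies inside.
All remaining points lie in this disk, and no smaller disk contains both endpoints, so this is the minimum enclosing circle.
r = √(72.5) ≈ 8.515.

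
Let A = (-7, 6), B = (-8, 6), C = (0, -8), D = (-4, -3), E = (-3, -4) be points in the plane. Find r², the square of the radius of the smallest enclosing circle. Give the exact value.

A smallest enclosing disk is always determined by at most three of the input points on its boundary.
The farthest pair is B–C with squared distance 260. The circle on this segment as diameter has centre (-4, -1) and r² = 260/4 = 65.
Check A: distance² to centre = 58 ≤ 65, so it lies inside.
All remaining points lie in this disk, and no smaller disk contains both endpoints, so this is the minimum enclosing circle.

65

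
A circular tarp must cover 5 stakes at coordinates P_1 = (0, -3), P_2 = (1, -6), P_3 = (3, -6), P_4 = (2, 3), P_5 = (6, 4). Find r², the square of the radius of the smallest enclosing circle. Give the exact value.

By Welzl's lemma the MEC is supported by two points (diametrically opposite) or three points (on a circumcircle).
The farthest pair is P_2–P_5 with squared distance 125. The circle on this segment as diameter has centre (3.5, -1) and r² = 125/4 = 31.25.
Check P_1: distance² to centre = 16.25 ≤ 31.25, so it lies inside.
All remaining points lie in this disk, and no smaller disk contains both endpoints, so this is the minimum enclosing circle.

31.25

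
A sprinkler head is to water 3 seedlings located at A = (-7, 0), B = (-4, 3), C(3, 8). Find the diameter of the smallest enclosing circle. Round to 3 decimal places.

Side lengths²: AB² = 18, AC² = 164, BC² = 74.
Since AC² = 164 ≥ 74 + 18 = 92, the angle opposite AC is not acute, so the smallest enclosing circle has AC as diameter.
Centre = midpoint of AC = (-2, 4), r² = 164/4 = 41.
Diameter = 2r = 2√41 ≈ 12.806.

12.806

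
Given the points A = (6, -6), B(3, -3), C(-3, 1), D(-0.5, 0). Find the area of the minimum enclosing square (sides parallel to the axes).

81

The bounding box has width 9 and height 7.
An axis-aligned square enclosing the set must have side ≥ max(width, height).
So the minimum side is max(9, 7) = 9.
Area = 9² = 81.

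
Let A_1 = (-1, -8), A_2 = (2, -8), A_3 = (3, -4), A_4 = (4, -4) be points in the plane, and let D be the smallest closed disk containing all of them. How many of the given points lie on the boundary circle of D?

By Welzl's lemma the MEC is supported by two points (diametrically opposite) or three points (on a circumcircle).
The farthest pair is A_1–A_4 with squared distance 41. The circle on this segment as diameter has centre (1.5, -6) and r² = 41/4 = 10.25.
Check A_2: distance² to centre = 4.25 ≤ 10.25, so it lies inside.
All remaining points lie in this disk, and no smaller disk contains both endpoints, so this is the minimum enclosing circle.
The points at distance exactly r from the centre are A_1, A_4 — 2 points.

2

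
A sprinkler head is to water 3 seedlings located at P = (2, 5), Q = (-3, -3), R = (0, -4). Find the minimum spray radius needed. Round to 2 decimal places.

4.74

Side lengths²: PQ² = 89, PR² = 85, QR² = 10.
Since PQ² = 89 < 85 + 10 = 95, the triangle is acute, so the smallest enclosing circle is the circumcircle.
Circumcentre = (-5/58, 43/58), r² = 37825/1682.
r = √(37825/1682) ≈ 4.74.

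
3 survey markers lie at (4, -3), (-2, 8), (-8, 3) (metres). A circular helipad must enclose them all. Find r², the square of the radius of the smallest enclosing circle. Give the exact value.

Call the three points A, B, C in the order given.
Side lengths²: AB² = 157, AC² = 180, BC² = 61.
Since AC² = 180 < 157 + 61 = 218, the triangle is acute, so the smallest enclosing circle is the circumcircle.
Circumcentre = (-1.40625, 1.1875), r² = 46.7626953125.

46.7626953125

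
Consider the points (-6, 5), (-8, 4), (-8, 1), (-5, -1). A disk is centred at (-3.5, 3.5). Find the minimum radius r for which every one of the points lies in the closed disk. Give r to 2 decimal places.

5.15

The required radius is the distance from (-3.5, 3.5) to the farthest point.
Squared distances: 8.5, 20.5, 26.5, 22.5.
Maximum is 26.5, attained at (-8, 1).
r = √(26.5) ≈ 5.15.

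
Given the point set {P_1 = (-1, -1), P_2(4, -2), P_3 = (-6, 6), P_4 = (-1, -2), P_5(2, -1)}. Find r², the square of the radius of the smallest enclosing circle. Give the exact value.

A smallest enclosing disk is always determined by at most three of the input points on its boundary.
The farthest pair is P_2–P_3 with squared distance 164. The circle on this segment as diameter has centre (-1, 2) and r² = 164/4 = 41.
Check P_1: distance² to centre = 9 ≤ 41, so it lies inside.
All remaining points lie in this disk, and no smaller disk contains both endpoints, so this is the minimum enclosing circle.

41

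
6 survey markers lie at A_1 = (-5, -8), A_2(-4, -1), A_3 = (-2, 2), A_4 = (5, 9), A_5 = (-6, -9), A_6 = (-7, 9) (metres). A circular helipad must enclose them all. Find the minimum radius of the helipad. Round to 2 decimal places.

By Welzl's lemma the MEC is supported by two points (diametrically opposite) or three points (on a circumcircle).
The minimum enclosing circle is determined by three boundary points: A_4, A_5, A_6.
Their circumcentre is (-1, 11/36) with r² = 144625/1296.
The farthest remaining point A_1 is at distance² 110137/1296 ≤ 144625/1296.
r = √(144625/1296) ≈ 10.56.

10.56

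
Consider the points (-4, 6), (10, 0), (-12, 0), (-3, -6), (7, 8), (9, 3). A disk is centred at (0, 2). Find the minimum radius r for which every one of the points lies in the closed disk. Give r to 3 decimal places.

The required radius is the distance from (0, 2) to the farthest point.
Squared distances: 32, 104, 148, 73, 85, 82.
Maximum is 148, attained at (-12, 0).
r = √148 ≈ 12.166.

12.166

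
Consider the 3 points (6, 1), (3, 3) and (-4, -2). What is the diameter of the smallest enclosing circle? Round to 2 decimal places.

10.44

Call the three points A, B, C in the order given.
Side lengths²: AB² = 13, AC² = 109, BC² = 74.
Since AC² = 109 ≥ 74 + 13 = 87, the angle opposite AC is not acute, so the smallest enclosing circle has AC as diameter.
Centre = midpoint of AC = (1, -0.5), r² = 109/4 = 27.25.
Diameter = 2r = 2√(27.25) ≈ 10.44.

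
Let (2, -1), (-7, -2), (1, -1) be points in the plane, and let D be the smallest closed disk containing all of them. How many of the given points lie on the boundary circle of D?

2

Call the three points A, B, C in the order given.
Side lengths²: AB² = 82, AC² = 1, BC² = 65.
Since AB² = 82 ≥ 65 + 1 = 66, the angle opposite AB is not acute, so the smallest enclosing circle has AB as diameter.
Centre = midpoint of AB = (-2.5, -1.5), r² = 82/4 = 20.5.
The points at distance exactly r from the centre are (2, -1), (-7, -2) — 2 points.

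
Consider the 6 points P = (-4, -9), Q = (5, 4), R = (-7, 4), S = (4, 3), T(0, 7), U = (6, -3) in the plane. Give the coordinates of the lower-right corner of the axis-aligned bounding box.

x-range [-7, 6], y-range [-9, 7].
The lower-right corner is (6, -9).

(6, -9)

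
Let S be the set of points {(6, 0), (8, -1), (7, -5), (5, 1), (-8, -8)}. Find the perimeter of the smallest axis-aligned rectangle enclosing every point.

50

Width = max x − min x = 8 − (-8) = 16.
Height = max y − min y = 1 − (-8) = 9.
Perimeter = 2(16 + 9) = 50.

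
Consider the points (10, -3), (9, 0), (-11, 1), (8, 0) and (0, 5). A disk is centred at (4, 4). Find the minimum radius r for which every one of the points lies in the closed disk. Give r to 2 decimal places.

The required radius is the distance from (4, 4) to the farthest point.
Squared distances: 85, 41, 234, 32, 17.
Maximum is 234, attained at (-11, 1).
r = √234 ≈ 15.30.

15.30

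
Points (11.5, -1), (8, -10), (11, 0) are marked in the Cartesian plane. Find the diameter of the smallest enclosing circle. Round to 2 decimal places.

10.44

Call the three points A, B, C in the order given.
Side lengths²: AB² = 93.25, AC² = 1.25, BC² = 109.
Since BC² = 109 ≥ 93.25 + 1.25 = 94.5, the angle opposite BC is not acute, so the smallest enclosing circle has BC as diameter.
Centre = midpoint of BC = (9.5, -5), r² = 109/4 = 27.25.
Diameter = 2r = 2√(27.25) ≈ 10.44.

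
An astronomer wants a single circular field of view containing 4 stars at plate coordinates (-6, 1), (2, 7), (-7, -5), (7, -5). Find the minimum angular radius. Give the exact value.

The minimum enclosing circle is determined by three boundary points: (2, 7), (-7, -5), (7, -5).
Their circumcentre is (0, -0.875) with r² = 66.015625.
The farthest remaining point (-6, 1) is at distance² 39.515625 ≤ 66.015625.
r = √(66.015625) = 8.125.

8.125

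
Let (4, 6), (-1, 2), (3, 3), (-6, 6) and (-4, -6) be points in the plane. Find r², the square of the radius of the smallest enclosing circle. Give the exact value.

A smallest enclosing disk is always determined by at most three of the input points on its boundary.
The minimum enclosing circle is determined by three boundary points: (4, 6), (-6, 6), (-4, -6).
Their circumcentre is (-1, 2/3) with r² = 481/9.
The farthest remaining point (3, 3) is at distance² 193/9 ≤ 481/9.

481/9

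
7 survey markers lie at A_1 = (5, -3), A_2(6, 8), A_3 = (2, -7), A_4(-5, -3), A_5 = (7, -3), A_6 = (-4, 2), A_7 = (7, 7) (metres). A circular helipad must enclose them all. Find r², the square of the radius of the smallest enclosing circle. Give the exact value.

15665/242

By Welzl's lemma the MEC is supported by two points (diametrically opposite) or three points (on a circumcircle).
The minimum enclosing circle is determined by three boundary points: A_2, A_3, A_4.
Their circumcentre is (43/22, 23/22) with r² = 15665/242.
The farthest remaining point A_7 is at distance² 14741/242 ≤ 15665/242.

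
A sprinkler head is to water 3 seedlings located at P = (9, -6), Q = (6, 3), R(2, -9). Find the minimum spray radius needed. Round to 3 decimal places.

6.325

Side lengths²: PQ² = 90, PR² = 58, QR² = 160.
Since QR² = 160 ≥ 90 + 58 = 148, the angle opposite QR is not acute, so the smallest enclosing circle has QR as diameter.
Centre = midpoint of QR = (4, -3), r² = 160/4 = 40.
r = √40 ≈ 6.325.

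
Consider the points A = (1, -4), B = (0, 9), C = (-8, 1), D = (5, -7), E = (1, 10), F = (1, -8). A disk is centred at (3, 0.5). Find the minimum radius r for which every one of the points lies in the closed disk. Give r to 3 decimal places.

The required radius is the distance from (3, 0.5) to the farthest point.
Squared distances: 24.25, 81.25, 121.25, 60.25, 94.25, 76.25.
Maximum is 121.25, attained at C.
r = √(121.25) ≈ 11.011.

11.011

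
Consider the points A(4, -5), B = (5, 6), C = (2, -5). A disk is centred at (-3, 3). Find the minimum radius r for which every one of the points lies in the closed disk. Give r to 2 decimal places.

10.63

The required radius is the distance from (-3, 3) to the farthest point.
Squared distances: 113, 73, 89.
Maximum is 113, attained at A.
r = √113 ≈ 10.63.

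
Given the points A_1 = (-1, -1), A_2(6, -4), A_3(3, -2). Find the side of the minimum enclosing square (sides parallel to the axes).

The bounding box has width 7 and height 3.
An axis-aligned square enclosing the set must have side ≥ max(width, height).
So the minimum side is max(7, 3) = 7.

7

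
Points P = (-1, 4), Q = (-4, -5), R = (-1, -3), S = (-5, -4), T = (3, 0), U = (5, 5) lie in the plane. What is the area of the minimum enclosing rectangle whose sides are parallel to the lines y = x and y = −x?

In coordinates u = x + y, v = x − y the rectangle is axis-aligned; the map (x,y)→(u,v) scales areas by 2.
u-values: 3, -9, -4, -9, 3, 10; range = 10 − (-9) = 19.
v-values: -5, 1, 2, -1, 3, 0; range = 3 − (-5) = 8.
Area = (19 × 8) / 2 = 76.

76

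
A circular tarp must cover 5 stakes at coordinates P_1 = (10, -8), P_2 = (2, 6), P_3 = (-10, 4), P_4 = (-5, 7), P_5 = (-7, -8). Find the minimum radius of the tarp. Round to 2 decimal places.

A smallest enclosing disk is always determined by at most three of the input points on its boundary.
The farthest pair is P_1–P_3 with squared distance 544. The circle on this segment as diameter has centre (0, -2) and r² = 544/4 = 136.
Check P_2: distance² to centre = 68 ≤ 136, so it lies inside.
All remaining points lie in this disk, and no smaller disk contains both endpoints, so this is the minimum enclosing circle.
r = √136 ≈ 11.66.

11.66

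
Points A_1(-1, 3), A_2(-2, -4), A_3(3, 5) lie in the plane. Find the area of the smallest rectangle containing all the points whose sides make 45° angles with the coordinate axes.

42

In coordinates u = x + y, v = x − y the rectangle is axis-aligned; the map (x,y)→(u,v) scales areas by 2.
u-values: 2, -6, 8; range = 8 − (-6) = 14.
v-values: -4, 2, -2; range = 2 − (-4) = 6.
Area = (14 × 6) / 2 = 42.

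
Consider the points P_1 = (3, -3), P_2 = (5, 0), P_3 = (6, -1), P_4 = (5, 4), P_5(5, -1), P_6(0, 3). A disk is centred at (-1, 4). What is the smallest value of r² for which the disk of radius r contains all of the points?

74

The required radius is the distance from (-1, 4) to the farthest point.
Squared distances: 65, 52, 74, 36, 61, 2.
Maximum is 74, attained at P_3.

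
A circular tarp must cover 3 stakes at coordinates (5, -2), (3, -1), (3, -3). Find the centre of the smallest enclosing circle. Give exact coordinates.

Call the three points A, B, C in the order given.
Side lengths²: AB² = 5, AC² = 5, BC² = 4.
Since AC² = 5 < 5 + 4 = 9, the triangle is acute, so the smallest enclosing circle is the circumcircle.
Circumcentre = (3.75, -2), r² = 1.5625.
Centre = (3.75, -2).

(3.75, -2)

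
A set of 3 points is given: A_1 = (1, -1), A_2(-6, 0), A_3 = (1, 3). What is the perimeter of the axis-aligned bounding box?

22

Width = max x − min x = 1 − (-6) = 7.
Height = max y − min y = 3 − (-1) = 4.
Perimeter = 2(7 + 4) = 22.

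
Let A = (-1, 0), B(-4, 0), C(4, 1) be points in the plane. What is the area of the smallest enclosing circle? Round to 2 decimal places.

51.05

Side lengths²: AB² = 9, AC² = 26, BC² = 65.
Since BC² = 65 ≥ 26 + 9 = 35, the angle opposite BC is not acute, so the smallest enclosing circle has BC as diameter.
Centre = midpoint of BC = (0, 0.5), r² = 65/4 = 16.25.
Area = π·r² = π·16.25 ≈ 51.05.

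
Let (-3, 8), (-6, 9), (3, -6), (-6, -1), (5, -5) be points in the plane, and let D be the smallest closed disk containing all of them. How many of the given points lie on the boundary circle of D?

2

A smallest enclosing disk is always determined by at most three of the input points on its boundary.
The farthest pair is (-6, 9)–(5, -5) with squared distance 317. The circle on this segment as diameter has centre (-0.5, 2) and r² = 317/4 = 79.25.
Check (-3, 8): distance² to centre = 42.25 ≤ 79.25, so it lies inside.
All remaining points lie in this disk, and no smaller disk contains both endpoints, so this is the minimum enclosing circle.
The points at distance exactly r from the centre are (-6, 9), (5, -5) — 2 points.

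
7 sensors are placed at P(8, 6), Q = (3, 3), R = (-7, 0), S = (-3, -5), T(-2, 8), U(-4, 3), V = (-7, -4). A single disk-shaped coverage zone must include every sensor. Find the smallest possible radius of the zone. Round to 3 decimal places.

By Welzl's lemma the MEC is supported by two points (diametrically opposite) or three points (on a circumcircle).
The farthest pair is P–V with squared distance 325. The circle on this segment as diameter has centre (0.5, 1) and r² = 325/4 = 81.25.
Check Q: distance² to centre = 10.25 ≤ 81.25, so it lies inside.
All remaining points lie in this disk, and no smaller disk contains both endpoints, so this is the minimum enclosing circle.
r = √(81.25) ≈ 9.014.

9.014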